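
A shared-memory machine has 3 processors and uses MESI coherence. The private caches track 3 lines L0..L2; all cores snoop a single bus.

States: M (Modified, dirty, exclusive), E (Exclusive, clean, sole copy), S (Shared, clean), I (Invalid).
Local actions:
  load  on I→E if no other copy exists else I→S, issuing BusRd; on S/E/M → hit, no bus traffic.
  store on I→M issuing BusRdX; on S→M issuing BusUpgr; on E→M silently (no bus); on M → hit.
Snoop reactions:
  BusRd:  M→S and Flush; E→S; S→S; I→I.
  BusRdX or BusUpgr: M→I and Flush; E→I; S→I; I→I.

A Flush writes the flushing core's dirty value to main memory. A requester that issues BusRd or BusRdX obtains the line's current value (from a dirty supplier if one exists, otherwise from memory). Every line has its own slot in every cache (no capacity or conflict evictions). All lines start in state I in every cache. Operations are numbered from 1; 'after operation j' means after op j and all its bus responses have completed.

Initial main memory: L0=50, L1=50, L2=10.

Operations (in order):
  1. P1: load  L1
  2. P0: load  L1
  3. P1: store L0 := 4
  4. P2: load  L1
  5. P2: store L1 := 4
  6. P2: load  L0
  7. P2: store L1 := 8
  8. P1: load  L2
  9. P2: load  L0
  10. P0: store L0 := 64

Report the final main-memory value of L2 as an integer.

memory[L2] = 10

[1] P1: load  L1 | P0:I, P1:E(50), P2:I | bus: BusRd
[2] P0: load  L1 | P0:S(50), P1:S(50), P2:I | bus: BusRd
[3] P1: store L0 := 4 | P0:I, P1:M(4), P2:I | bus: BusRdX
[4] P2: load  L1 | P0:S(50), P1:S(50), P2:S(50) | bus: BusRd
[5] P2: store L1 := 4 | P0:I, P1:I, P2:M(4) | bus: BusUpgr
[6] P2: load  L0 | P0:I, P1:S(4), P2:S(4) | bus: BusRd,Flush
[7] P2: store L1 := 8 | P0:I, P1:I, P2:M(8) | bus: none
[8] P1: load  L2 | P0:I, P1:E(10), P2:I | bus: BusRd
[9] P2: load  L0 | P0:I, P1:S(4), P2:S(4) | bus: none
[10] P0: store L0 := 64 | P0:M(64), P1:I, P2:I | bus: BusRdX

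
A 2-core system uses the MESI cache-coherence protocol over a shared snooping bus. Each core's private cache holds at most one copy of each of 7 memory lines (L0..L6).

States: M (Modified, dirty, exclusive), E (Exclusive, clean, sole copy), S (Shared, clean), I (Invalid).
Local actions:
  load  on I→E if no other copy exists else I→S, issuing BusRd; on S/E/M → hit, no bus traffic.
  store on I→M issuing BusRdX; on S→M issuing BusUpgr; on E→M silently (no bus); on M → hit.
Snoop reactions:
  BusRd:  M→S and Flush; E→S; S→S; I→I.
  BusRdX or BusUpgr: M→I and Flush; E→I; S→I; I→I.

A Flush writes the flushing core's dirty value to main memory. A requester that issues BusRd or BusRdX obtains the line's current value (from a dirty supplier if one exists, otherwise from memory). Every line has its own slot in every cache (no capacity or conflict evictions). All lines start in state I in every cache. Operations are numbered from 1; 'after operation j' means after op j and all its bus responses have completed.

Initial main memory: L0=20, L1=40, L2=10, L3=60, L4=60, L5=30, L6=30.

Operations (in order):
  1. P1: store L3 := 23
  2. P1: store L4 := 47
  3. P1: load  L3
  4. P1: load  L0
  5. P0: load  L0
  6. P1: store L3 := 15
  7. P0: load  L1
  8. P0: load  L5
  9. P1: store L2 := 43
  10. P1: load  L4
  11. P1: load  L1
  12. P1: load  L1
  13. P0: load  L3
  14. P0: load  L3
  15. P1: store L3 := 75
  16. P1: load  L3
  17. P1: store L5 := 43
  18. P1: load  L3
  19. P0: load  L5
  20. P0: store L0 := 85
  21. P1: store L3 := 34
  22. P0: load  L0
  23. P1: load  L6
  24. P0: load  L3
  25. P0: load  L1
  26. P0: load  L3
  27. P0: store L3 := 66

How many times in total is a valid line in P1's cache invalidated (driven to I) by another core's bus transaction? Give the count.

invalidations = 2

  op1 P1: store L3 := 23 → I/M on L3; bus BusRdX; mem=60
  op2 P1: store L4 := 47 → I/M on L4; bus BusRdX; mem=60
  op3 P1: load  L3 → I/M on L3; bus (none); mem=60
  op4 P1: load  L0 → I/E on L0; bus BusRd; mem=20
  op5 P0: load  L0 → S/S on L0; bus BusRd; mem=20
  op6 P1: store L3 := 15 → I/M on L3; bus (none); mem=60
  op7 P0: load  L1 → E/I on L1; bus BusRd; mem=40
  op8 P0: load  L5 → E/I on L5; bus BusRd; mem=30
  op9 P1: store L2 := 43 → I/M on L2; bus BusRdX; mem=10
  op10 P1: load  L4 → I/M on L4; bus (none); mem=60
  op11 P1: load  L1 → S/S on L1; bus BusRd; mem=40
  op12 P1: load  L1 → S/S on L1; bus (none); mem=40
  op13 P0: load  L3 → S/S on L3; bus BusRd Flush; mem=15
  op14 P0: load  L3 → S/S on L3; bus (none); mem=15
  op15 P1: store L3 := 75 → I/M on L3; bus BusUpgr; mem=15
  op16 P1: load  L3 → I/M on L3; bus (none); mem=15
  op17 P1: store L5 := 43 → I/M on L5; bus BusRdX; mem=30
  op18 P1: load  L3 → I/M on L3; bus (none); mem=15
  op19 P0: load  L5 → S/S on L5; bus BusRd Flush; mem=43
  op20 P0: store L0 := 85 → M/I on L0; bus BusUpgr; mem=20
  op21 P1: store L3 := 34 → I/M on L3; bus (none); mem=15
  op22 P0: load  L0 → M/I on L0; bus (none); mem=20
  op23 P1: load  L6 → I/E on L6; bus BusRd; mem=30
  op24 P0: load  L3 → S/S on L3; bus BusRd Flush; mem=34
  op25 P0: load  L1 → S/S on L1; bus (none); mem=40
  op26 P0: load  L3 → S/S on L3; bus (none); mem=34
  op27 P0: store L3 := 66 → M/I on L3; bus BusUpgr; mem=34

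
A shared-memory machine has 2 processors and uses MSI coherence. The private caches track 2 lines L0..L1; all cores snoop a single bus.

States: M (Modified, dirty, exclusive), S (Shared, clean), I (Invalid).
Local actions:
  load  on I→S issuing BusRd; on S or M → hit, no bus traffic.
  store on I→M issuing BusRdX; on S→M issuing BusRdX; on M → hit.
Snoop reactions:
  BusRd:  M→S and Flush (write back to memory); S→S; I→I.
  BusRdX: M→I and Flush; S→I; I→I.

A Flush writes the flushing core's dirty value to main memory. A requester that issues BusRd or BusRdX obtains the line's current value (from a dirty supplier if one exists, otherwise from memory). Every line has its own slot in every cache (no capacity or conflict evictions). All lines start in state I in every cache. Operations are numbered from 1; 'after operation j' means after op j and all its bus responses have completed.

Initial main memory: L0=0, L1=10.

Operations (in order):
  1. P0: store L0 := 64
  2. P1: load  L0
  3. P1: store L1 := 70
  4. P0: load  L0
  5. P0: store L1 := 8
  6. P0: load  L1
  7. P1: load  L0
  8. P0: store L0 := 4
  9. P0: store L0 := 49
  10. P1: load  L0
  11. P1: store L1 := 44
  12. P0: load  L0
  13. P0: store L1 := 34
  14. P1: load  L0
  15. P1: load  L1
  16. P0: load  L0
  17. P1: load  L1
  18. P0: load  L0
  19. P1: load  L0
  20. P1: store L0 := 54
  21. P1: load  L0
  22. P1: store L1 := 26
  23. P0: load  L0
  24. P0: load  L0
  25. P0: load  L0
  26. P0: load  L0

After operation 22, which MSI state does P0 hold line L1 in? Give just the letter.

  op1 P0: store L0 := 64 → M/I on L0; bus BusRdX; mem=0
  op2 P1: load  L0 → S/S on L0; bus BusRd Flush; mem=64
  op3 P1: store L1 := 70 → I/M on L1; bus BusRdX; mem=10
  op4 P0: load  L0 → S/S on L0; bus (none); mem=64
  op5 P0: store L1 := 8 → M/I on L1; bus BusRdX Flush; mem=70
  op6 P0: load  L1 → M/I on L1; bus (none); mem=70
  op7 P1: load  L0 → S/S on L0; bus (none); mem=64
  op8 P0: store L0 := 4 → M/I on L0; bus BusRdX; mem=64
  op9 P0: store L0 := 49 → M/I on L0; bus (none); mem=64
  op10 P1: load  L0 → S/S on L0; bus BusRd Flush; mem=49
  op11 P1: store L1 := 44 → I/M on L1; bus BusRdX Flush; mem=8
  op12 P0: load  L0 → S/S on L0; bus (none); mem=49
  op13 P0: store L1 := 34 → M/I on L1; bus BusRdX Flush; mem=44
  op14 P1: load  L0 → S/S on L0; bus (none); mem=49
  op15 P1: load  L1 → S/S on L1; bus BusRd Flush; mem=34
  op16 P0: load  L0 → S/S on L0; bus (none); mem=49
  op17 P1: load  L1 → S/S on L1; bus (none); mem=34
  op18 P0: load  L0 → S/S on L0; bus (none); mem=49
  op19 P1: load  L0 → S/S on L0; bus (none); mem=49
  op20 P1: store L0 := 54 → I/M on L0; bus BusRdX; mem=49
  op21 P1: load  L0 → I/M on L0; bus (none); mem=49
  op22 P1: store L1 := 26 → I/M on L1; bus BusRdX; mem=34
  op23 P0: load  L0 → S/S on L0; bus BusRd Flush; mem=54
  op24 P0: load  L0 → S/S on L0; bus (none); mem=54
  op25 P0: load  L0 → S/S on L0; bus (none); mem=54
  op26 P0: load  L0 → S/S on L0; bus (none); mem=54

state = I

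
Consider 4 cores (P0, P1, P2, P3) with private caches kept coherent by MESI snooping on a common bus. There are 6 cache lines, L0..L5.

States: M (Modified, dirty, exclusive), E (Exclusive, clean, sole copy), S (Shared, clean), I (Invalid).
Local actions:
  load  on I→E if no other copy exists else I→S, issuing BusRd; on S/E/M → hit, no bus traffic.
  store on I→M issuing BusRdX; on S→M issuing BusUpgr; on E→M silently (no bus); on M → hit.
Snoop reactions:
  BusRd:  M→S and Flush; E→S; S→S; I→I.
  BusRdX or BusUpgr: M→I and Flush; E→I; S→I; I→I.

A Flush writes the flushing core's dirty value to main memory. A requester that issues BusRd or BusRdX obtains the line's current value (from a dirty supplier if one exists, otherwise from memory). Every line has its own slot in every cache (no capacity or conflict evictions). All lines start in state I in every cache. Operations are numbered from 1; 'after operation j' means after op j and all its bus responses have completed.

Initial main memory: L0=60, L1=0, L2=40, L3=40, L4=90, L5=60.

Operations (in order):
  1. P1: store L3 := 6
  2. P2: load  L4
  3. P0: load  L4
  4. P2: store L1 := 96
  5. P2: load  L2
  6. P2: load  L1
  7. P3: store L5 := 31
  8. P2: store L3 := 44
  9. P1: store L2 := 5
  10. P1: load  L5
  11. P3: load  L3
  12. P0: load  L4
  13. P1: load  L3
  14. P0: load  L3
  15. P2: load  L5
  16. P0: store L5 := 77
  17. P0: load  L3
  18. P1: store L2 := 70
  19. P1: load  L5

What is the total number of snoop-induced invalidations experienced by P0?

  op1 P1: store L3 := 6 → I/M/I/I on L3; bus BusRdX; mem=40
  op2 P2: load  L4 → I/I/E/I on L4; bus BusRd; mem=90
  op3 P0: load  L4 → S/I/S/I on L4; bus BusRd; mem=90
  op4 P2: store L1 := 96 → I/I/M/I on L1; bus BusRdX; mem=0
  op5 P2: load  L2 → I/I/E/I on L2; bus BusRd; mem=40
  op6 P2: load  L1 → I/I/M/I on L1; bus (none); mem=0
  op7 P3: store L5 := 31 → I/I/I/M on L5; bus BusRdX; mem=60
  op8 P2: store L3 := 44 → I/I/M/I on L3; bus BusRdX Flush; mem=6
  op9 P1: store L2 := 5 → I/M/I/I on L2; bus BusRdX; mem=40
  op10 P1: load  L5 → I/S/I/S on L5; bus BusRd Flush; mem=31
  op11 P3: load  L3 → I/I/S/S on L3; bus BusRd Flush; mem=44
  op12 P0: load  L4 → S/I/S/I on L4; bus (none); mem=90
  op13 P1: load  L3 → I/S/S/S on L3; bus BusRd; mem=44
  op14 P0: load  L3 → S/S/S/S on L3; bus BusRd; mem=44
  op15 P2: load  L5 → I/S/S/S on L5; bus BusRd; mem=31
  op16 P0: store L5 := 77 → M/I/I/I on L5; bus BusRdX; mem=31
  op17 P0: load  L3 → S/S/S/S on L3; bus (none); mem=44
  op18 P1: store L2 := 70 → I/M/I/I on L2; bus (none); mem=40
  op19 P1: load  L5 → S/S/I/I on L5; bus BusRd Flush; mem=77

invalidations = 0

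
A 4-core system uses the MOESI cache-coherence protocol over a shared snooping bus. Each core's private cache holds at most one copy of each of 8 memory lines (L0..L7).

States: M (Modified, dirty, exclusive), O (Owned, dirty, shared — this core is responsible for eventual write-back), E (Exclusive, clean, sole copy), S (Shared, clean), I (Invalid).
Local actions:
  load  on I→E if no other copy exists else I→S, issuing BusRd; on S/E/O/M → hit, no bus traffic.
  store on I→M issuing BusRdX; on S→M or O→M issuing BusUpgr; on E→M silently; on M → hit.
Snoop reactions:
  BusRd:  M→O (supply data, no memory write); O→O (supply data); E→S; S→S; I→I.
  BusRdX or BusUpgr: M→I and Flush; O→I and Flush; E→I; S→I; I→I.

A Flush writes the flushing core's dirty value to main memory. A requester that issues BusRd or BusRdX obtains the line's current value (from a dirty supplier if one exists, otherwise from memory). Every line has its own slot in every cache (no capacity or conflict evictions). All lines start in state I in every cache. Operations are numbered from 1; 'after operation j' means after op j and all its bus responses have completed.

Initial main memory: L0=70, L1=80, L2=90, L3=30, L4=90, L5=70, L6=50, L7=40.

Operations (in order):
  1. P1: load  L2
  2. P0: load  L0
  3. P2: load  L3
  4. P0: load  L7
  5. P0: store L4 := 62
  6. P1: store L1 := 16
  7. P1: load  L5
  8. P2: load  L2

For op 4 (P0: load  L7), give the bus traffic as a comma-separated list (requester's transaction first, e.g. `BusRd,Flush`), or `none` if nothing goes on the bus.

step 1: P1: load  L2  ⟶  IEII  (L2)  txn=BusRd  M[L2]=90
step 2: P0: load  L0  ⟶  EIII  (L0)  txn=BusRd  M[L0]=70
step 3: P2: load  L3  ⟶  IIEI  (L3)  txn=BusRd  M[L3]=30
step 4: P0: load  L7  ⟶  EIII  (L7)  txn=BusRd  M[L7]=40
step 5: P0: store L4 := 62  ⟶  MIII  (L4)  txn=BusRdX  M[L4]=90
step 6: P1: store L1 := 16  ⟶  IMII  (L1)  txn=BusRdX  M[L1]=80
step 7: P1: load  L5  ⟶  IEII  (L5)  txn=BusRd  M[L5]=70
step 8: P2: load  L2  ⟶  ISSI  (L2)  txn=BusRd  M[L2]=90

bus = BusRd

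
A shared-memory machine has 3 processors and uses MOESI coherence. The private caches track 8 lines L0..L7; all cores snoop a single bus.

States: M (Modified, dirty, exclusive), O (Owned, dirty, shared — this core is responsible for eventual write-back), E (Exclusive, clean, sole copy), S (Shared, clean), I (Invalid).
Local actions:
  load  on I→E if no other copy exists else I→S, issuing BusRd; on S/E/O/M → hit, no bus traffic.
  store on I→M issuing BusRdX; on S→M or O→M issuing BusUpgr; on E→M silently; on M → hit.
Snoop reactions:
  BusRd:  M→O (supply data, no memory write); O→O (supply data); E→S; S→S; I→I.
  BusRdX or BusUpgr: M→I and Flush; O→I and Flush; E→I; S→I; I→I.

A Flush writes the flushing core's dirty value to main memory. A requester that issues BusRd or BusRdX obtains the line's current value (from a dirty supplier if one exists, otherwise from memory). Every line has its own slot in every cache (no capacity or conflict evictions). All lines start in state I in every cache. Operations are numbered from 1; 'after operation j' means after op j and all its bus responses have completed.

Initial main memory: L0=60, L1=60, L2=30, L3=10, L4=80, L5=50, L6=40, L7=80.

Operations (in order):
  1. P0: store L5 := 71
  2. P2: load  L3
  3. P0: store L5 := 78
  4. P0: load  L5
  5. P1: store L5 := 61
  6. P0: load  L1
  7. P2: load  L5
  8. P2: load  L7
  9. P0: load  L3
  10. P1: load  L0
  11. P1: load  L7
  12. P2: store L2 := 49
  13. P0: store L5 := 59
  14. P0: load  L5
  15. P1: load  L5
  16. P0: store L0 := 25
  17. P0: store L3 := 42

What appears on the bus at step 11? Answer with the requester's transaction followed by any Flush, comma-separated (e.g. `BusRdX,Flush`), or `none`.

bus = BusRd

  op1 P0: store L5 := 71 → M/I/I on L5; bus BusRdX; mem=50
  op2 P2: load  L3 → I/I/E on L3; bus BusRd; mem=10
  op3 P0: store L5 := 78 → M/I/I on L5; bus (none); mem=50
  op4 P0: load  L5 → M/I/I on L5; bus (none); mem=50
  op5 P1: store L5 := 61 → I/M/I on L5; bus BusRdX Flush; mem=78
  op6 P0: load  L1 → E/I/I on L1; bus BusRd; mem=60
  op7 P2: load  L5 → I/O/S on L5; bus BusRd; mem=78
  op8 P2: load  L7 → I/I/E on L7; bus BusRd; mem=80
  op9 P0: load  L3 → S/I/S on L3; bus BusRd; mem=10
  op10 P1: load  L0 → I/E/I on L0; bus BusRd; mem=60
  op11 P1: load  L7 → I/S/S on L7; bus BusRd; mem=80
  op12 P2: store L2 := 49 → I/I/M on L2; bus BusRdX; mem=30
  op13 P0: store L5 := 59 → M/I/I on L5; bus BusRdX Flush; mem=61
  op14 P0: load  L5 → M/I/I on L5; bus (none); mem=61
  op15 P1: load  L5 → O/S/I on L5; bus BusRd; mem=61
  op16 P0: store L0 := 25 → M/I/I on L0; bus BusRdX; mem=60
  op17 P0: store L3 := 42 → M/I/I on L3; bus BusUpgr; mem=10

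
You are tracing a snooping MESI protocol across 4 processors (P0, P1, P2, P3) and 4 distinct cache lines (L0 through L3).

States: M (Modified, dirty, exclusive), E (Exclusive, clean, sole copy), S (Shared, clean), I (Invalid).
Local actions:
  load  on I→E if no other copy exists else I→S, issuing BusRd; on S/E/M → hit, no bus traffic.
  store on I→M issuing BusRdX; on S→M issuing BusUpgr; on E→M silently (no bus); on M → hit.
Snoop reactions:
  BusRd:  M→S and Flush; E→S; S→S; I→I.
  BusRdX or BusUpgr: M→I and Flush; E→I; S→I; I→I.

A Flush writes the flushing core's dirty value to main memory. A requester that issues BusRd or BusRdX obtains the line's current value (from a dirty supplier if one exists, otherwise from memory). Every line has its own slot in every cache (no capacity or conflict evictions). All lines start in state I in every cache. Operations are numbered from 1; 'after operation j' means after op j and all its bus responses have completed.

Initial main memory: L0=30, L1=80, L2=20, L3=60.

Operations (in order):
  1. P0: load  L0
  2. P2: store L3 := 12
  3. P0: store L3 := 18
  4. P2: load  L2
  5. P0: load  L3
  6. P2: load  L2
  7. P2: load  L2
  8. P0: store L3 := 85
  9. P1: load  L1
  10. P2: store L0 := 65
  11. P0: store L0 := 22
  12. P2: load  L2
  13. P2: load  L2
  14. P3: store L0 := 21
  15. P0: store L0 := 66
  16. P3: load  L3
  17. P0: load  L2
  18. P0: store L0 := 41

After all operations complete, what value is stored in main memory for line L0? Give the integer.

memory[L0] = 21

1. P0: load  L0  bus=[BusRd]  L0: P0=E P1=I P2=I P3=I  mem[L0]=30
2. P2: store L3 := 12  bus=[BusRdX]  L3: P0=I P1=I P2=M P3=I  mem[L3]=60
3. P0: store L3 := 18  bus=[BusRdX,Flush]  L3: P0=M P1=I P2=I P3=I  mem[L3]=12
4. P2: load  L2  bus=[BusRd]  L2: P0=I P1=I P2=E P3=I  mem[L2]=20
5. P0: load  L3  bus=[-]  L3: P0=M P1=I P2=I P3=I  mem[L3]=12
6. P2: load  L2  bus=[-]  L2: P0=I P1=I P2=E P3=I  mem[L2]=20
7. P2: load  L2  bus=[-]  L2: P0=I P1=I P2=E P3=I  mem[L2]=20
8. P0: store L3 := 85  bus=[-]  L3: P0=M P1=I P2=I P3=I  mem[L3]=12
9. P1: load  L1  bus=[BusRd]  L1: P0=I P1=E P2=I P3=I  mem[L1]=80
10. P2: store L0 := 65  bus=[BusRdX]  L0: P0=I P1=I P2=M P3=I  mem[L0]=30
11. P0: store L0 := 22  bus=[BusRdX,Flush]  L0: P0=M P1=I P2=I P3=I  mem[L0]=65
12. P2: load  L2  bus=[-]  L2: P0=I P1=I P2=E P3=I  mem[L2]=20
13. P2: load  L2  bus=[-]  L2: P0=I P1=I P2=E P3=I  mem[L2]=20
14. P3: store L0 := 21  bus=[BusRdX,Flush]  L0: P0=I P1=I P2=I P3=M  mem[L0]=22
15. P0: store L0 := 66  bus=[BusRdX,Flush]  L0: P0=M P1=I P2=I P3=I  mem[L0]=21
16. P3: load  L3  bus=[BusRd,Flush]  L3: P0=S P1=I P2=I P3=S  mem[L3]=85
17. P0: load  L2  bus=[BusRd]  L2: P0=S P1=I P2=S P3=I  mem[L2]=20
18. P0: store L0 := 41  bus=[-]  L0: P0=M P1=I P2=I P3=I  mem[L0]=21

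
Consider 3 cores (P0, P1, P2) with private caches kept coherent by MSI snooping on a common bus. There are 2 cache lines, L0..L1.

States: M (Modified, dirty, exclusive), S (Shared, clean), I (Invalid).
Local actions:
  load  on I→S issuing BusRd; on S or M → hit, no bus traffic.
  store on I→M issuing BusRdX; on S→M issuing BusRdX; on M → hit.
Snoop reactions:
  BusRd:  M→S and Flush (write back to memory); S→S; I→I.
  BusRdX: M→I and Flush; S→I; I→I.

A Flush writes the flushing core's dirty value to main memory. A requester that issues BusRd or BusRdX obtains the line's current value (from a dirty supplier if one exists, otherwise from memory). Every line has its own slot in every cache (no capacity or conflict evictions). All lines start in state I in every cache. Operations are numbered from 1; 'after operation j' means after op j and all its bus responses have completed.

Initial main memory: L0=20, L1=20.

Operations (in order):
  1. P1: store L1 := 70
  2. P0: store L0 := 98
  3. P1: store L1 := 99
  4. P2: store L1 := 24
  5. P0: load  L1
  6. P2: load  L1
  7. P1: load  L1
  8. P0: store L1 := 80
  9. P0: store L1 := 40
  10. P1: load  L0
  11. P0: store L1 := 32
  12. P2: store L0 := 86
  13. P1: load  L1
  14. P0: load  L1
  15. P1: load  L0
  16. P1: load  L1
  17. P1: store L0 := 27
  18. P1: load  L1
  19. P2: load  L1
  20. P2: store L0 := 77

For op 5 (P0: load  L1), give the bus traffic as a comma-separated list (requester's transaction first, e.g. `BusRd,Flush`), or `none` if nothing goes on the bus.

1. P1: store L1 := 70  bus=[BusRdX]  L1: P0=I P1=M P2=I  mem[L1]=20
2. P0: store L0 := 98  bus=[BusRdX]  L0: P0=M P1=I P2=I  mem[L0]=20
3. P1: store L1 := 99  bus=[-]  L1: P0=I P1=M P2=I  mem[L1]=20
4. P2: store L1 := 24  bus=[BusRdX,Flush]  L1: P0=I P1=I P2=M  mem[L1]=99
5. P0: load  L1  bus=[BusRd,Flush]  L1: P0=S P1=I P2=S  mem[L1]=24
6. P2: load  L1  bus=[-]  L1: P0=S P1=I P2=S  mem[L1]=24
7. P1: load  L1  bus=[BusRd]  L1: P0=S P1=S P2=S  mem[L1]=24
8. P0: store L1 := 80  bus=[BusRdX]  L1: P0=M P1=I P2=I  mem[L1]=24
9. P0: store L1 := 40  bus=[-]  L1: P0=M P1=I P2=I  mem[L1]=24
10. P1: load  L0  bus=[BusRd,Flush]  L0: P0=S P1=S P2=I  mem[L0]=98
11. P0: store L1 := 32  bus=[-]  L1: P0=M P1=I P2=I  mem[L1]=24
12. P2: store L0 := 86  bus=[BusRdX]  L0: P0=I P1=I P2=M  mem[L0]=98
13. P1: load  L1  bus=[BusRd,Flush]  L1: P0=S P1=S P2=I  mem[L1]=32
14. P0: load  L1  bus=[-]  L1: P0=S P1=S P2=I  mem[L1]=32
15. P1: load  L0  bus=[BusRd,Flush]  L0: P0=I P1=S P2=S  mem[L0]=86
16. P1: load  L1  bus=[-]  L1: P0=S P1=S P2=I  mem[L1]=32
17. P1: store L0 := 27  bus=[BusRdX]  L0: P0=I P1=M P2=I  mem[L0]=86
18. P1: load  L1  bus=[-]  L1: P0=S P1=S P2=I  mem[L1]=32
19. P2: load  L1  bus=[BusRd]  L1: P0=S P1=S P2=S  mem[L1]=32
20. P2: store L0 := 77  bus=[BusRdX,Flush]  L0: P0=I P1=I P2=M  mem[L0]=27

bus = BusRd,Flush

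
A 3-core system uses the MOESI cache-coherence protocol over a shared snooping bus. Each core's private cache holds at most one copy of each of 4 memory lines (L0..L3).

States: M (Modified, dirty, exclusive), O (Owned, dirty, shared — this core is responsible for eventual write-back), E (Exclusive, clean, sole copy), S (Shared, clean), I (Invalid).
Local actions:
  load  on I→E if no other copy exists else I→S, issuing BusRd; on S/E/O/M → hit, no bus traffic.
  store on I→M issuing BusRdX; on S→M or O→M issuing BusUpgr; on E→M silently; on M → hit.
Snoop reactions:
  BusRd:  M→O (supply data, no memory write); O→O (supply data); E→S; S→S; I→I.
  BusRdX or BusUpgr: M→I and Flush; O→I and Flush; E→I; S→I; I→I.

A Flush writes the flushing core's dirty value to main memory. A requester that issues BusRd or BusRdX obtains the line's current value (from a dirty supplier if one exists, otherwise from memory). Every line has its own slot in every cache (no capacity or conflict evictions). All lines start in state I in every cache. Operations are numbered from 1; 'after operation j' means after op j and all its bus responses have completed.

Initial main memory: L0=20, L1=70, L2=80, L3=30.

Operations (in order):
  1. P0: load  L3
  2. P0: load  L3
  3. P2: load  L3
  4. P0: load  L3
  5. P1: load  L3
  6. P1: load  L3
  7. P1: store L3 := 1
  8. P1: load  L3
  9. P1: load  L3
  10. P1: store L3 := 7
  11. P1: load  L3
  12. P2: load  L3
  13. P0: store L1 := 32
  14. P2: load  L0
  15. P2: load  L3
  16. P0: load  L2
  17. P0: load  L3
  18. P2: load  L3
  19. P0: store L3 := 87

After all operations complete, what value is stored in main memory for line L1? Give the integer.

  op1 P0: load  L3 → E/I/I on L3; bus BusRd; mem=30
  op2 P0: load  L3 → E/I/I on L3; bus (none); mem=30
  op3 P2: load  L3 → S/I/S on L3; bus BusRd; mem=30
  op4 P0: load  L3 → S/I/S on L3; bus (none); mem=30
  op5 P1: load  L3 → S/S/S on L3; bus BusRd; mem=30
  op6 P1: load  L3 → S/S/S on L3; bus (none); mem=30
  op7 P1: store L3 := 1 → I/M/I on L3; bus BusUpgr; mem=30
  op8 P1: load  L3 → I/M/I on L3; bus (none); mem=30
  op9 P1: load  L3 → I/M/I on L3; bus (none); mem=30
  op10 P1: store L3 := 7 → I/M/I on L3; bus (none); mem=30
  op11 P1: load  L3 → I/M/I on L3; bus (none); mem=30
  op12 P2: load  L3 → I/O/S on L3; bus BusRd; mem=30
  op13 P0: store L1 := 32 → M/I/I on L1; bus BusRdX; mem=70
  op14 P2: load  L0 → I/I/E on L0; bus BusRd; mem=20
  op15 P2: load  L3 → I/O/S on L3; bus (none); mem=30
  op16 P0: load  L2 → E/I/I on L2; bus BusRd; mem=80
  op17 P0: load  L3 → S/O/S on L3; bus BusRd; mem=30
  op18 P2: load  L3 → S/O/S on L3; bus (none); mem=30
  op19 P0: store L3 := 87 → M/I/I on L3; bus BusUpgr Flush; mem=7

memory[L1] = 70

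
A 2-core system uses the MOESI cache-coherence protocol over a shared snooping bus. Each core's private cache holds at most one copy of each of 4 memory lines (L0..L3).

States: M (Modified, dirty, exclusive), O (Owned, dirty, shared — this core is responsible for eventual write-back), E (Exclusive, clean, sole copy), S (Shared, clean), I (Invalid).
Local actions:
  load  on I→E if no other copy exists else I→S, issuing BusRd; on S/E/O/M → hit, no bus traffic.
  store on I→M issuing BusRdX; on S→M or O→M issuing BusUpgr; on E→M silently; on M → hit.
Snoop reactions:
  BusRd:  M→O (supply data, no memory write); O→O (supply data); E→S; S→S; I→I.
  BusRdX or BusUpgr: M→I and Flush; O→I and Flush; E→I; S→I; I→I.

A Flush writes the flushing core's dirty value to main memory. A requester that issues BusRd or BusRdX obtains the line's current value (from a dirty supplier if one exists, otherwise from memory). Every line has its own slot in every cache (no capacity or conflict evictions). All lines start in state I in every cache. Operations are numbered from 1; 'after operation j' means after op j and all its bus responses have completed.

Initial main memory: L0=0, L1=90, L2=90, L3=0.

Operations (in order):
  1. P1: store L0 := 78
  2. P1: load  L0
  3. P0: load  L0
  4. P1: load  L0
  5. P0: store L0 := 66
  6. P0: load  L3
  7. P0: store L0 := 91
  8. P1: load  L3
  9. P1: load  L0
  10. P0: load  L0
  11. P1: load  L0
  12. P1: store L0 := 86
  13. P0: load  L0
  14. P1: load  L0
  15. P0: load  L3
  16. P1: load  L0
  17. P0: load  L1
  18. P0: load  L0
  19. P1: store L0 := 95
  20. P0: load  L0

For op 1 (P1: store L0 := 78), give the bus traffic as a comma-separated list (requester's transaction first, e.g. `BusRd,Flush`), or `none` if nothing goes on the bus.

1. P1: store L0 := 78  bus=[BusRdX]  L0: P0=I P1=M  mem[L0]=0
2. P1: load  L0  bus=[-]  L0: P0=I P1=M  mem[L0]=0
3. P0: load  L0  bus=[BusRd]  L0: P0=S P1=O  mem[L0]=0
4. P1: load  L0  bus=[-]  L0: P0=S P1=O  mem[L0]=0
5. P0: store L0 := 66  bus=[BusUpgr,Flush]  L0: P0=M P1=I  mem[L0]=78
6. P0: load  L3  bus=[BusRd]  L3: P0=E P1=I  mem[L3]=0
7. P0: store L0 := 91  bus=[-]  L0: P0=M P1=I  mem[L0]=78
8. P1: load  L3  bus=[BusRd]  L3: P0=S P1=S  mem[L3]=0
9. P1: load  L0  bus=[BusRd]  L0: P0=O P1=S  mem[L0]=78
10. P0: load  L0  bus=[-]  L0: P0=O P1=S  mem[L0]=78
11. P1: load  L0  bus=[-]  L0: P0=O P1=S  mem[L0]=78
12. P1: store L0 := 86  bus=[BusUpgr,Flush]  L0: P0=I P1=M  mem[L0]=91
13. P0: load  L0  bus=[BusRd]  L0: P0=S P1=O  mem[L0]=91
14. P1: load  L0  bus=[-]  L0: P0=S P1=O  mem[L0]=91
15. P0: load  L3  bus=[-]  L3: P0=S P1=S  mem[L3]=0
16. P1: load  L0  bus=[-]  L0: P0=S P1=O  mem[L0]=91
17. P0: load  L1  bus=[BusRd]  L1: P0=E P1=I  mem[L1]=90
18. P0: load  L0  bus=[-]  L0: P0=S P1=O  mem[L0]=91
19. P1: store L0 := 95  bus=[BusUpgr]  L0: P0=I P1=M  mem[L0]=91
20. P0: load  L0  bus=[BusRd]  L0: P0=S P1=O  mem[L0]=91

bus = BusRdX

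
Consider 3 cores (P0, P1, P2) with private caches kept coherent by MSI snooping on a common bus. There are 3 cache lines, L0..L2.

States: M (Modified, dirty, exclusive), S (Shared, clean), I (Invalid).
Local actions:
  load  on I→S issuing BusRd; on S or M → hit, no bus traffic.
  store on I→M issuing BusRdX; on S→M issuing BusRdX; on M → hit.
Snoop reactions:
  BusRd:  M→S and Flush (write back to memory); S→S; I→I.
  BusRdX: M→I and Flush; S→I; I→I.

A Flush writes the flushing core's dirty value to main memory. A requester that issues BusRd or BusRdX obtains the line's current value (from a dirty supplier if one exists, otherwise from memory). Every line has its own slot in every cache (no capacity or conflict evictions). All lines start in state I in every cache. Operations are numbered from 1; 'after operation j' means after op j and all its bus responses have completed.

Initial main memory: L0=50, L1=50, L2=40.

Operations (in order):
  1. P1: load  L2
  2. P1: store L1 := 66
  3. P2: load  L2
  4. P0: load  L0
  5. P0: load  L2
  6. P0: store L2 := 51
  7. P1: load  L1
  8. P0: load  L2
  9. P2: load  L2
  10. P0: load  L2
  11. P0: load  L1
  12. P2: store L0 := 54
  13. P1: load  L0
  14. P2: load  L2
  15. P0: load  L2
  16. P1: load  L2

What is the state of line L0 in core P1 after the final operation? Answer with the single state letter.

state = S

1. P1: load  L2  bus=[BusRd]  L2: P0=I P1=S P2=I  mem[L2]=40
2. P1: store L1 := 66  bus=[BusRdX]  L1: P0=I P1=M P2=I  mem[L1]=50
3. P2: load  L2  bus=[BusRd]  L2: P0=I P1=S P2=S  mem[L2]=40
4. P0: load  L0  bus=[BusRd]  L0: P0=S P1=I P2=I  mem[L0]=50
5. P0: load  L2  bus=[BusRd]  L2: P0=S P1=S P2=S  mem[L2]=40
6. P0: store L2 := 51  bus=[BusRdX]  L2: P0=M P1=I P2=I  mem[L2]=40
7. P1: load  L1  bus=[-]  L1: P0=I P1=M P2=I  mem[L1]=50
8. P0: load  L2  bus=[-]  L2: P0=M P1=I P2=I  mem[L2]=40
9. P2: load  L2  bus=[BusRd,Flush]  L2: P0=S P1=I P2=S  mem[L2]=51
10. P0: load  L2  bus=[-]  L2: P0=S P1=I P2=S  mem[L2]=51
11. P0: load  L1  bus=[BusRd,Flush]  L1: P0=S P1=S P2=I  mem[L1]=66
12. P2: store L0 := 54  bus=[BusRdX]  L0: P0=I P1=I P2=M  mem[L0]=50
13. P1: load  L0  bus=[BusRd,Flush]  L0: P0=I P1=S P2=S  mem[L0]=54
14. P2: load  L2  bus=[-]  L2: P0=S P1=I P2=S  mem[L2]=51
15. P0: load  L2  bus=[-]  L2: P0=S P1=I P2=S  mem[L2]=51
16. P1: load  L2  bus=[BusRd]  L2: P0=S P1=S P2=S  mem[L2]=51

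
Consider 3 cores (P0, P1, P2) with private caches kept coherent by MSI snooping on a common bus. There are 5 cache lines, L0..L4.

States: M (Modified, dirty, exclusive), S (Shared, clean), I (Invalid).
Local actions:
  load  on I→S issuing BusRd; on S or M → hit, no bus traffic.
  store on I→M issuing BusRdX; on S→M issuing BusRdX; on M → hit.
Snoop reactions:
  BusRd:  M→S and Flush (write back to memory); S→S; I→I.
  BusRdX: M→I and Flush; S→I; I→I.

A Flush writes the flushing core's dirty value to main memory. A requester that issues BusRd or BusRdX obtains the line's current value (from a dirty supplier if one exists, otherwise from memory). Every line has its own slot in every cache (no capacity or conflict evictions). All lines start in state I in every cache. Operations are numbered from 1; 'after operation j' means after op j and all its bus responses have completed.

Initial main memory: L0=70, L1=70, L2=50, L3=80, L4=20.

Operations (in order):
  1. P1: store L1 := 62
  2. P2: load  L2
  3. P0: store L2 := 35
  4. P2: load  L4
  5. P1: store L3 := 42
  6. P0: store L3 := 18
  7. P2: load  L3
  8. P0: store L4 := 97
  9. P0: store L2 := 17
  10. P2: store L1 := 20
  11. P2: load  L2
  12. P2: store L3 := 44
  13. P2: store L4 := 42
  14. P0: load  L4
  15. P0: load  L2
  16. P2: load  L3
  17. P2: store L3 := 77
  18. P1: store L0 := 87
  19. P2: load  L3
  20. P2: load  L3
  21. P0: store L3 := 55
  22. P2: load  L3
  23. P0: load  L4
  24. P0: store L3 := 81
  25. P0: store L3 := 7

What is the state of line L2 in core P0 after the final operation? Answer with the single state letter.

state = S

  op1 P1: store L1 := 62 → I/M/I on L1; bus BusRdX; mem=70
  op2 P2: load  L2 → I/I/S on L2; bus BusRd; mem=50
  op3 P0: store L2 := 35 → M/I/I on L2; bus BusRdX; mem=50
  op4 P2: load  L4 → I/I/S on L4; bus BusRd; mem=20
  op5 P1: store L3 := 42 → I/M/I on L3; bus BusRdX; mem=80
  op6 P0: store L3 := 18 → M/I/I on L3; bus BusRdX Flush; mem=42
  op7 P2: load  L3 → S/I/S on L3; bus BusRd Flush; mem=18
  op8 P0: store L4 := 97 → M/I/I on L4; bus BusRdX; mem=20
  op9 P0: store L2 := 17 → M/I/I on L2; bus (none); mem=50
  op10 P2: store L1 := 20 → I/I/M on L1; bus BusRdX Flush; mem=62
  op11 P2: load  L2 → S/I/S on L2; bus BusRd Flush; mem=17
  op12 P2: store L3 := 44 → I/I/M on L3; bus BusRdX; mem=18
  op13 P2: store L4 := 42 → I/I/M on L4; bus BusRdX Flush; mem=97
  op14 P0: load  L4 → S/I/S on L4; bus BusRd Flush; mem=42
  op15 P0: load  L2 → S/I/S on L2; bus (none); mem=17
  op16 P2: load  L3 → I/I/M on L3; bus (none); mem=18
  op17 P2: store L3 := 77 → I/I/M on L3; bus (none); mem=18
  op18 P1: store L0 := 87 → I/M/I on L0; bus BusRdX; mem=70
  op19 P2: load  L3 → I/I/M on L3; bus (none); mem=18
  op20 P2: load  L3 → I/I/M on L3; bus (none); mem=18
  op21 P0: store L3 := 55 → M/I/I on L3; bus BusRdX Flush; mem=77
  op22 P2: load  L3 → S/I/S on L3; bus BusRd Flush; mem=55
  op23 P0: load  L4 → S/I/S on L4; bus (none); mem=42
  op24 P0: store L3 := 81 → M/I/I on L3; bus BusRdX; mem=55
  op25 P0: store L3 := 7 → M/I/I on L3; bus (none); mem=55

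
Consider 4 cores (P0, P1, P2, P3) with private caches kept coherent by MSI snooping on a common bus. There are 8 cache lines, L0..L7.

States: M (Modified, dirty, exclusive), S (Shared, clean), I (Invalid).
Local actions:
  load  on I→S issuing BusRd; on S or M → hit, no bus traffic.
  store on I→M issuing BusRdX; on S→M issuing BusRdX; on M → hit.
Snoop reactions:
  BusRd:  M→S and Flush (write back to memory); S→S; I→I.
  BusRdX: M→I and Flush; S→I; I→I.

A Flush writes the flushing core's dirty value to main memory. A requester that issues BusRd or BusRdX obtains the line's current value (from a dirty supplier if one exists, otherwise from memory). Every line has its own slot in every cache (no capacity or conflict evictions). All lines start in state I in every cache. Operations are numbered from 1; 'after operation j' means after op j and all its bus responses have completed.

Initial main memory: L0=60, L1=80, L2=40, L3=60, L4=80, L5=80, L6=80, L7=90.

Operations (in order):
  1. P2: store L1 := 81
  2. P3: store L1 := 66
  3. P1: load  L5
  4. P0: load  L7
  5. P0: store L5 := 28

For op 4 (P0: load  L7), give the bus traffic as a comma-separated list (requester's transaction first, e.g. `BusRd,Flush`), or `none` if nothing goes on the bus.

  op1 P2: store L1 := 81 → I/I/M/I on L1; bus BusRdX; mem=80
  op2 P3: store L1 := 66 → I/I/I/M on L1; bus BusRdX Flush; mem=81
  op3 P1: load  L5 → I/S/I/I on L5; bus BusRd; mem=80
  op4 P0: load  L7 → S/I/I/I on L7; bus BusRd; mem=90
  op5 P0: store L5 := 28 → M/I/I/I on L5; bus BusRdX; mem=80

bus = BusRd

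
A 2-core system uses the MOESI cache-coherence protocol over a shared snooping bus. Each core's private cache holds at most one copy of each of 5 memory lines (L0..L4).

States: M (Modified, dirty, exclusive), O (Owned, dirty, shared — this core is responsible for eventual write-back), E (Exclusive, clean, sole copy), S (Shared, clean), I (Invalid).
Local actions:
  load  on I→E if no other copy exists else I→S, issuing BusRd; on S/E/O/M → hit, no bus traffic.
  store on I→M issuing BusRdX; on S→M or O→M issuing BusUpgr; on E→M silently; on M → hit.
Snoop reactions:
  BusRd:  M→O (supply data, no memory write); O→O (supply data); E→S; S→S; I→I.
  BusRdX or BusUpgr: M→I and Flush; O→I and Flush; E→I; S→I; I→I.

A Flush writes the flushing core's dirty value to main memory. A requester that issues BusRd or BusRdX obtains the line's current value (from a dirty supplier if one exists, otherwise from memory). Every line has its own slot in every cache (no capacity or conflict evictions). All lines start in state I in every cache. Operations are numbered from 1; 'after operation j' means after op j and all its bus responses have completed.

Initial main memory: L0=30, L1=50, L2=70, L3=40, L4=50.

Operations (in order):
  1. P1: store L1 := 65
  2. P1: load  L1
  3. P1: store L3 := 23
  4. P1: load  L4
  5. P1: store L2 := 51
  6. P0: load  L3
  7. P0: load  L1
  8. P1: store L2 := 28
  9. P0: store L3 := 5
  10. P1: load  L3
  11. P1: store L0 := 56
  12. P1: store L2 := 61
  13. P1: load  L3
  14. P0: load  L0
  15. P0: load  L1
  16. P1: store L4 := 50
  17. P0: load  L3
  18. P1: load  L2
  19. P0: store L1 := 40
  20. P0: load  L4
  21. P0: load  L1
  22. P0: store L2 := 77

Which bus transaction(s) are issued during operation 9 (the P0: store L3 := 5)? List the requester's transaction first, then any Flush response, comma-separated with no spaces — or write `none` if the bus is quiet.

bus = BusUpgr,Flush

step 1: P1: store L1 := 65  ⟶  IM  (L1)  txn=BusRdX  M[L1]=50
step 2: P1: load  L1  ⟶  IM  (L1)  txn=∅  M[L1]=50
step 3: P1: store L3 := 23  ⟶  IM  (L3)  txn=BusRdX  M[L3]=40
step 4: P1: load  L4  ⟶  IE  (L4)  txn=BusRd  M[L4]=50
step 5: P1: store L2 := 51  ⟶  IM  (L2)  txn=BusRdX  M[L2]=70
step 6: P0: load  L3  ⟶  SO  (L3)  txn=BusRd  M[L3]=40
step 7: P0: load  L1  ⟶  SO  (L1)  txn=BusRd  M[L1]=50
step 8: P1: store L2 := 28  ⟶  IM  (L2)  txn=∅  M[L2]=70
step 9: P0: store L3 := 5  ⟶  MI  (L3)  txn=BusUpgr+Flush  M[L3]=23
step 10: P1: load  L3  ⟶  OS  (L3)  txn=BusRd  M[L3]=23
step 11: P1: store L0 := 56  ⟶  IM  (L0)  txn=BusRdX  M[L0]=30
step 12: P1: store L2 := 61  ⟶  IM  (L2)  txn=∅  M[L2]=70
step 13: P1: load  L3  ⟶  OS  (L3)  txn=∅  M[L3]=23
step 14: P0: load  L0  ⟶  SO  (L0)  txn=BusRd  M[L0]=30
step 15: P0: load  L1  ⟶  SO  (L1)  txn=∅  M[L1]=50
step 16: P1: store L4 := 50  ⟶  IM  (L4)  txn=∅  M[L4]=50
step 17: P0: load  L3  ⟶  OS  (L3)  txn=∅  M[L3]=23
step 18: P1: load  L2  ⟶  IM  (L2)  txn=∅  M[L2]=70
step 19: P0: store L1 := 40  ⟶  MI  (L1)  txn=BusUpgr+Flush  M[L1]=65
step 20: P0: load  L4  ⟶  SO  (L4)  txn=BusRd  M[L4]=50
step 21: P0: load  L1  ⟶  MI  (L1)  txn=∅  M[L1]=65
step 22: P0: store L2 := 77  ⟶  MI  (L2)  txn=BusRdX+Flush  M[L2]=61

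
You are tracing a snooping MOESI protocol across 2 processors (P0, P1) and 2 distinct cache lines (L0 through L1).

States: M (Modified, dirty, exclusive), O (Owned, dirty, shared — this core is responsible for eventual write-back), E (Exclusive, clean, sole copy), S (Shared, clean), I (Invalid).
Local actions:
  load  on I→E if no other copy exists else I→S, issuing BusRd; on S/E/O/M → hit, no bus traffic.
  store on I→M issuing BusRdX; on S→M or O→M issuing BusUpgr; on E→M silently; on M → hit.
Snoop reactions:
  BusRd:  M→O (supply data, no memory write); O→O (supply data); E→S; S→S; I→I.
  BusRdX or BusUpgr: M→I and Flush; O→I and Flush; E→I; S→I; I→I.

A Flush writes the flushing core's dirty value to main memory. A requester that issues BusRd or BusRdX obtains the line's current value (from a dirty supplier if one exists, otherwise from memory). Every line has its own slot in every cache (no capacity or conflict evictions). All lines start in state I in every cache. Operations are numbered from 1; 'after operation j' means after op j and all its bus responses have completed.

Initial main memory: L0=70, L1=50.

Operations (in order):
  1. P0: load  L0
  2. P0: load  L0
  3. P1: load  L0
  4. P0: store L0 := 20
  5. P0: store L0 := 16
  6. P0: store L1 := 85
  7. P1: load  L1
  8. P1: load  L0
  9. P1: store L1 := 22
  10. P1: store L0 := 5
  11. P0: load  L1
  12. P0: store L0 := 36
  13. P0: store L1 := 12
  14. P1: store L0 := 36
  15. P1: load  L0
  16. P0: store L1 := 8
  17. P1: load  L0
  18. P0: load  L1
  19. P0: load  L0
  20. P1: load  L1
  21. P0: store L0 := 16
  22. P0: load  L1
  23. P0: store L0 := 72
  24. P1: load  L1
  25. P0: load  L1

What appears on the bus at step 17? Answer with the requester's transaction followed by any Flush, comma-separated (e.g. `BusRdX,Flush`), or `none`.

bus = none

[1] P0: load  L0 | P0:E(70), P1:I | bus: BusRd
[2] P0: load  L0 | P0:E(70), P1:I | bus: none
[3] P1: load  L0 | P0:S(70), P1:S(70) | bus: BusRd
[4] P0: store L0 := 20 | P0:M(20), P1:I | bus: BusUpgr
[5] P0: store L0 := 16 | P0:M(16), P1:I | bus: none
[6] P0: store L1 := 85 | P0:M(85), P1:I | bus: BusRdX
[7] P1: load  L1 | P0:O(85), P1:S(85) | bus: BusRd
[8] P1: load  L0 | P0:O(16), P1:S(16) | bus: BusRd
[9] P1: store L1 := 22 | P0:I, P1:M(22) | bus: BusUpgr,Flush
[10] P1: store L0 := 5 | P0:I, P1:M(5) | bus: BusUpgr,Flush
[11] P0: load  L1 | P0:S(22), P1:O(22) | bus: BusRd
[12] P0: store L0 := 36 | P0:M(36), P1:I | bus: BusRdX,Flush
[13] P0: store L1 := 12 | P0:M(12), P1:I | bus: BusUpgr,Flush
[14] P1: store L0 := 36 | P0:I, P1:M(36) | bus: BusRdX,Flush
[15] P1: load  L0 | P0:I, P1:M(36) | bus: none
[16] P0: store L1 := 8 | P0:M(8), P1:I | bus: none
[17] P1: load  L0 | P0:I, P1:M(36) | bus: none
[18] P0: load  L1 | P0:M(8), P1:I | bus: none
[19] P0: load  L0 | P0:S(36), P1:O(36) | bus: BusRd
[20] P1: load  L1 | P0:O(8), P1:S(8) | bus: BusRd
[21] P0: store L0 := 16 | P0:M(16), P1:I | bus: BusUpgr,Flush
[22] P0: load  L1 | P0:O(8), P1:S(8) | bus: none
[23] P0: store L0 := 72 | P0:M(72), P1:I | bus: none
[24] P1: load  L1 | P0:O(8), P1:S(8) | bus: none
[25] P0: load  L1 | P0:O(8), P1:S(8) | bus: none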